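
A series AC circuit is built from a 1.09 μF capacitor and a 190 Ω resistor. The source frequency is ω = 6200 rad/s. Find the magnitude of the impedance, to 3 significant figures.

241 Ω

X_C = 1/(ωC) = 148 Ω
Z = 190 − j148 Ω
|Z| = √(190² + 148²) = 241 Ω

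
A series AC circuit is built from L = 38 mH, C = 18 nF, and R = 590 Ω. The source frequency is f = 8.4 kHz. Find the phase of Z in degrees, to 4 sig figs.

58.24°

ω = 2πf = 52780 rad/s
X_L = ωL = 2006 Ω
X_C = 1/(ωC) = 1053 Ω
Net reactance X = X_L − X_C = 953.0 Ω
Z = 590.0 + j953.0 Ω
|Z| = √(590.0² + 953.0²) = 1121 Ω
∠Z = arctan(953.0/590.0) = 58.24°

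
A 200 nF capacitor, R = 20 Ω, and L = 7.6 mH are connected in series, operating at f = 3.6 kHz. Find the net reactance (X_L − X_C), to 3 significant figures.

ω = 2πf = 22620 rad/s
X_L = ωL = 172 Ω
X_C = 1/(ωC) = 221 Ω
X = 172 − 221 = -49.1 Ω

-49.1 Ω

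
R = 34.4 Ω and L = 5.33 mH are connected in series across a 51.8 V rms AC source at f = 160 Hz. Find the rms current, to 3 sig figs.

1.49 A

ω = 2πf = 1005 rad/s
X_L = ωL = 5.36 Ω
Z = 34.4 + j5.36 Ω
|Z| = √(34.4² + 5.36²) = 34.8 Ω
I = V/|Z| = 51.8/34.8 = 1.49 A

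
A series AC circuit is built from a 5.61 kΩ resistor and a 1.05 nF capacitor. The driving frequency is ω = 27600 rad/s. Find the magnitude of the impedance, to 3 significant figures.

X_C = 1/(ωC) = 34500 Ω
Z = 5610 − j34500 Ω
|Z| = √(5610² + 34500²) = 35000 Ω

35000 Ω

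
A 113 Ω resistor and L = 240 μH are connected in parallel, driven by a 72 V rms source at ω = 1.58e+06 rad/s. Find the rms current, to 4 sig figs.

664.9 mA

X_L = ωL = 379.2 Ω
Parallel: admittances add. Y = 1/R + 1/(jωL)
Y = (0.008850 − j0.002637) S
|Y| = 0.009234 S → |Z| = 1/|Y| = 108.3 Ω, ∠Z = −∠Y = 16.59°
I = V/|Z| = 72/108.3 = 664.9 mA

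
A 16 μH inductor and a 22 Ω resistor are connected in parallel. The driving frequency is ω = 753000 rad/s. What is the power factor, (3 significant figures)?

X_L = ωL = 12.0 Ω
Parallel: admittances add. Y = 1/R + 1/(jωL)
Y = (0.0455 − j0.0830) S
|Y| = 0.0946 S → |Z| = 1/|Y| = 10.6 Ω, ∠Z = −∠Y = 61.3°
cos φ = cos(61.3°) = 0.480

0.480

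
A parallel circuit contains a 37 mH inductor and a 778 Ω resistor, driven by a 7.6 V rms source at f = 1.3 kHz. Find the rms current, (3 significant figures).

ω = 2πf = 8168 rad/s
X_L = ωL = 302 Ω
Parallel: admittances add. Y = 1/R + 1/(jωL)
Y = (0.00129 − j0.00331) S
|Y| = 0.00355 S → |Z| = 1/|Y| = 282 Ω, ∠Z = −∠Y = 68.8°
I = V/|Z| = 7.6/282 = 27.0 mA

27.0 mA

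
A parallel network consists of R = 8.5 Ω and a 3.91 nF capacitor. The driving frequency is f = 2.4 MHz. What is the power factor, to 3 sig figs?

ω = 2πf = 1.508e+07 rad/s
X_C = 1/(ωC) = 17.0 Ω
Parallel: admittances add. Y = 1/R + jωC
Y = (0.118 + j0.0590) S
|Y| = 0.132 S → |Z| = 1/|Y| = 7.60 Ω, ∠Z = −∠Y = -26.6°
cos φ = cos(-26.6°) = 0.894

0.894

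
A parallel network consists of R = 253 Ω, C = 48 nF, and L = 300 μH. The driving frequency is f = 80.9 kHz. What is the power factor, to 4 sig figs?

ω = 2πf = 508300 rad/s
X_L = ωL = 152.5 Ω
X_C = 1/(ωC) = 40.99 Ω
Parallel: admittances add. Y = 1/R + 1/(jωL) + jωC
Y = (0.003953 + j0.01784) S
|Y| = 0.01827 S → |Z| = 1/|Y| = 54.72 Ω, ∠Z = −∠Y = -77.51°
cos φ = cos(-77.51°) = 0.2163

0.2163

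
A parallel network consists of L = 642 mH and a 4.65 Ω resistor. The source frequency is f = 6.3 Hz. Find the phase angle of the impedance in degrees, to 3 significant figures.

10.4°

ω = 2πf = 39.58 rad/s
X_L = ωL = 25.4 Ω
Parallel: admittances add. Y = 1/R + 1/(jωL)
Y = (0.215 − j0.0393) S
|Y| = 0.219 S → |Z| = 1/|Y| = 4.57 Ω, ∠Z = −∠Y = 10.4°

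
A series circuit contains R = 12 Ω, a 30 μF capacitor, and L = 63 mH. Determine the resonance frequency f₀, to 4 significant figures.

ω₀ = 1/√(LC) = 1/√(0.063 × 3e-05) = 727.4 rad/s
f₀ = ω₀/(2π) = 115.8 Hz

115.8 Hz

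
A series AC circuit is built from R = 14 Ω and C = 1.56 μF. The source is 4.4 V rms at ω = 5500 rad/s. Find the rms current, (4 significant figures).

37.48 mA

X_C = 1/(ωC) = 116.6 Ω
Z = 14.00 − j116.6 Ω
|Z| = √(14.00² + 116.6²) = 117.4 Ω
I = V/|Z| = 4.4/117.4 = 37.48 mA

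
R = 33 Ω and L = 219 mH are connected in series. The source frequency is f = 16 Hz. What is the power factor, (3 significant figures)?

0.832

ω = 2πf = 100.5 rad/s
X_L = ωL = 22.0 Ω
Z = 33.0 + j22.0 Ω
|Z| = √(33.0² + 22.0²) = 39.7 Ω
∠Z = arctan(22.0/33.0) = 33.7°
cos φ = cos(33.7°) = 0.832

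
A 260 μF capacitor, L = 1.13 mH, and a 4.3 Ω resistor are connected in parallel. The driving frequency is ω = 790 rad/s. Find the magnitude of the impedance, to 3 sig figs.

X_L = ωL = 0.893 Ω
X_C = 1/(ωC) = 4.87 Ω
Parallel: admittances add. Y = 1/R + 1/(jωL) + jωC
Y = (0.233 − j0.915) S
|Y| = 0.944 S → |Z| = 1/|Y| = 1.06 Ω, ∠Z = −∠Y = 75.7°

1.06 Ω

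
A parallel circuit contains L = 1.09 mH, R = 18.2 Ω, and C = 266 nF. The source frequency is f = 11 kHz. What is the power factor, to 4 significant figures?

ω = 2πf = 69120 rad/s
X_L = ωL = 75.34 Ω
X_C = 1/(ωC) = 54.39 Ω
Parallel: admittances add. Y = 1/R + 1/(jωL) + jωC
Y = (0.05495 + j0.005111) S
|Y| = 0.05518 S → |Z| = 1/|Y| = 18.12 Ω, ∠Z = −∠Y = -5.314°
cos φ = cos(-5.314°) = 0.9957

0.9957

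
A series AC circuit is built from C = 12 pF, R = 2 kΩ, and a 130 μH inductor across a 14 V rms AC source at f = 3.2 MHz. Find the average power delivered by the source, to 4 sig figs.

ω = 2πf = 2.011e+07 rad/s
X_L = ωL = 2614 Ω
X_C = 1/(ωC) = 4145 Ω
Net reactance X = X_L − X_C = -1531 Ω
Z = 2000 − j1531 Ω
|Z| = √(2000² + 1531²) = 2519 Ω
∠Z = arctan(-1531/2000) = -37.43°
I = V/|Z| = 5.559 mA
P = VI cos φ = 14 × 0.005559 × cos(-37.43°) = 61.80 mW

61.80 mW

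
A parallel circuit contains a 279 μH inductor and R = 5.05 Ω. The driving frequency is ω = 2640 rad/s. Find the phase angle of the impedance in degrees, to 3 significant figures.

81.7°

X_L = ωL = 0.737 Ω
Parallel: admittances add. Y = 1/R + 1/(jωL)
Y = (0.198 − j1.36) S
|Y| = 1.37 S → |Z| = 1/|Y| = 0.729 Ω, ∠Z = −∠Y = 81.7°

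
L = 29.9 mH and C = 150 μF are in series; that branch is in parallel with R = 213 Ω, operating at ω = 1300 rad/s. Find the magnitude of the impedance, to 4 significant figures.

X_L = ωL = 38.87 Ω
X_C = 1/(ωC) = 5.128 Ω
Branch 1: Z₁ = R = 213.0 Ω
Branch 2 (series LC): Z₂ = j(X_L − X_C) = j33.74 Ω
Parallel: Z = Z₁Z₂/(Z₁+Z₂), |Z| = 33.33 Ω, ∠Z = 81.00°

33.33 Ω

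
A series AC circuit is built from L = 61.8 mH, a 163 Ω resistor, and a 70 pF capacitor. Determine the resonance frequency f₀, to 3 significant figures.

ω₀ = 1/√(LC) = 1/√(0.0618 × 7e-11) = 480800 rad/s
f₀ = ω₀/(2π) = 76.5 kHz

76.5 kHz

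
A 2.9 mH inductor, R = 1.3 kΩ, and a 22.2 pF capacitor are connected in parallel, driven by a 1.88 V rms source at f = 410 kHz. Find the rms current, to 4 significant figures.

1.453 mA

ω = 2πf = 2.576e+06 rad/s
X_L = ωL = 7471 Ω
X_C = 1/(ωC) = 17490 Ω
Parallel: admittances add. Y = 1/R + 1/(jωL) + jωC
Y = (0.0007692 − j7.667e-05) S
|Y| = 0.0007730 S → |Z| = 1/|Y| = 1294 Ω, ∠Z = −∠Y = 5.692°
I = V/|Z| = 1.88/1294 = 1.453 mA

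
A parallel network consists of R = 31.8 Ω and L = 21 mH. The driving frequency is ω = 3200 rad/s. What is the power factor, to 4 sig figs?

X_L = ωL = 67.20 Ω
Parallel: admittances add. Y = 1/R + 1/(jωL)
Y = (0.03145 − j0.01488) S
|Y| = 0.03479 S → |Z| = 1/|Y| = 28.74 Ω, ∠Z = −∠Y = 25.32°
cos φ = cos(25.32°) = 0.9039

0.9039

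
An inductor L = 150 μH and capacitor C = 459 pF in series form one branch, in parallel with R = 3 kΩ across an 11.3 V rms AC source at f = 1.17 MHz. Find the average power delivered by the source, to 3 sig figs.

42.6 mW

ω = 2πf = 7.351e+06 rad/s
X_L = ωL = 1100 Ω
X_C = 1/(ωC) = 296 Ω
Branch 1: Z₁ = R = 3000 Ω
Branch 2 (series LC): Z₂ = j(X_L − X_C) = j806 Ω
Parallel: Z = Z₁Z₂/(Z₁+Z₂), |Z| = 779 Ω, ∠Z = 75.0°
I = V/|Z| = 14.5 mA
P = VI cos φ = 11.3 × 0.0145 × cos(75.0°) = 42.6 mW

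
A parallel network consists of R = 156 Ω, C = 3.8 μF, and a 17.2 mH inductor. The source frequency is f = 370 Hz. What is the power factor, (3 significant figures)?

0.368

ω = 2πf = 2325 rad/s
X_L = ωL = 40.0 Ω
X_C = 1/(ωC) = 113 Ω
Parallel: admittances add. Y = 1/R + 1/(jωL) + jωC
Y = (0.00641 − j0.0162) S
|Y| = 0.0174 S → |Z| = 1/|Y| = 57.5 Ω, ∠Z = −∠Y = 68.4°
cos φ = cos(68.4°) = 0.368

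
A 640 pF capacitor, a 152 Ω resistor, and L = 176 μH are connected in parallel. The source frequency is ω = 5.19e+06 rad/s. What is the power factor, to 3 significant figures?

X_L = ωL = 913 Ω
X_C = 1/(ωC) = 301 Ω
Parallel: admittances add. Y = 1/R + 1/(jωL) + jωC
Y = (0.00658 + j0.00223) S
|Y| = 0.00695 S → |Z| = 1/|Y| = 144 Ω, ∠Z = −∠Y = -18.7°
cos φ = cos(-18.7°) = 0.947

0.947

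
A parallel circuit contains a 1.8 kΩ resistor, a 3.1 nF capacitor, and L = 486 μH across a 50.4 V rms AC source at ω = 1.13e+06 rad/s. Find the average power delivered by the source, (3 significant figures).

1.41 W

X_L = ωL = 549 Ω
X_C = 1/(ωC) = 285 Ω
Parallel: admittances add. Y = 1/R + 1/(jωL) + jωC
Y = (0.000556 + j0.00168) S
|Y| = 0.00177 S → |Z| = 1/|Y| = 565 Ω, ∠Z = −∠Y = -71.7°
I = V/|Z| = 89.3 mA
P = VI cos φ = 50.4 × 0.0893 × cos(-71.7°) = 1.41 W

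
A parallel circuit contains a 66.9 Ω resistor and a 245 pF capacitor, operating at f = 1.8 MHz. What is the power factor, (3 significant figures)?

ω = 2πf = 1.131e+07 rad/s
X_C = 1/(ωC) = 361 Ω
Parallel: admittances add. Y = 1/R + jωC
Y = (0.0149 + j0.00277) S
|Y| = 0.0152 S → |Z| = 1/|Y| = 65.8 Ω, ∠Z = −∠Y = -10.5°
cos φ = cos(-10.5°) = 0.983

0.983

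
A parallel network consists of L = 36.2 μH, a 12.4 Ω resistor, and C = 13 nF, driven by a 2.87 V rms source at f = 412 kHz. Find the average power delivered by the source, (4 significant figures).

ω = 2πf = 2.589e+06 rad/s
X_L = ωL = 93.71 Ω
X_C = 1/(ωC) = 29.72 Ω
Parallel: admittances add. Y = 1/R + 1/(jωL) + jωC
Y = (0.08065 + j0.02298) S
|Y| = 0.08386 S → |Z| = 1/|Y| = 11.93 Ω, ∠Z = −∠Y = -15.91°
I = V/|Z| = 240.7 mA
P = VI cos φ = 2.87 × 0.2407 × cos(-15.91°) = 664.3 mW

664.3 mW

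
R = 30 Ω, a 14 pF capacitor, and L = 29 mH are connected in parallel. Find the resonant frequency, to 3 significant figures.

ω₀ = 1/√(LC) = 1/√(0.029 × 1.4e-11) = 1.569e+06 rad/s
f₀ = ω₀/(2π) = 250 kHz

250 kHz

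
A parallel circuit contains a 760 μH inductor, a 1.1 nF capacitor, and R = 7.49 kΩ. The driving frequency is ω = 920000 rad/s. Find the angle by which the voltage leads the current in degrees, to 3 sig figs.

X_L = ωL = 699 Ω
X_C = 1/(ωC) = 988 Ω
Parallel: admittances add. Y = 1/R + 1/(jωL) + jωC
Y = (0.000134 − j0.000418) S
|Y| = 0.000439 S → |Z| = 1/|Y| = 2280 Ω, ∠Z = −∠Y = 72.3°

72.3°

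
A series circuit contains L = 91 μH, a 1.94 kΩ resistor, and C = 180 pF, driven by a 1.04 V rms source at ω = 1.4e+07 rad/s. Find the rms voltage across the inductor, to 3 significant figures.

0.622 V

X_L = ωL = 1270 Ω
X_C = 1/(ωC) = 397 Ω
Net reactance X = X_L − X_C = 877 Ω
Z = 1940 + j877 Ω
|Z| = √(1940² + 877²) = 2130 Ω
I = V/|Z| = 488 μA
V_L = I·|Z_L| = 0.000488 × 1270 = 0.622 V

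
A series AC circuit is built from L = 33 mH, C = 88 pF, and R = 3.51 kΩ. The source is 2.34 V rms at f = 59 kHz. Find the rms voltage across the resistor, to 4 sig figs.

ω = 2πf = 370700 rad/s
X_L = ωL = 12230 Ω
X_C = 1/(ωC) = 30650 Ω
Net reactance X = X_L − X_C = -18420 Ω
Z = 3510 − j18420 Ω
|Z| = √(3510² + 18420²) = 18750 Ω
I = V/|Z| = 124.8 μA
V_R = I·|Z_R| = 0.0001248 × 3510 = 0.4380 V

0.4380 V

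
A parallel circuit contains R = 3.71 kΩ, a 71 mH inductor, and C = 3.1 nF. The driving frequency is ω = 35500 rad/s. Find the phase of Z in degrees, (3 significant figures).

X_L = ωL = 2520 Ω
X_C = 1/(ωC) = 9090 Ω
Parallel: admittances add. Y = 1/R + 1/(jωL) + jωC
Y = (0.000270 − j0.000287) S
|Y| = 0.000394 S → |Z| = 1/|Y| = 2540 Ω, ∠Z = −∠Y = 46.8°

46.8°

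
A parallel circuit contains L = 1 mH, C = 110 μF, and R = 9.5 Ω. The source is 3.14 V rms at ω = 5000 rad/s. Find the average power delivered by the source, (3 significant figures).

1.04 W

X_L = ωL = 5.00 Ω
X_C = 1/(ωC) = 1.82 Ω
Parallel: admittances add. Y = 1/R + 1/(jωL) + jωC
Y = (0.105 + j0.350) S
|Y| = 0.365 S → |Z| = 1/|Y| = 2.74 Ω, ∠Z = −∠Y = -73.3°
I = V/|Z| = 1.15 A
P = VI cos φ = 3.14 × 1.15 × cos(-73.3°) = 1.04 W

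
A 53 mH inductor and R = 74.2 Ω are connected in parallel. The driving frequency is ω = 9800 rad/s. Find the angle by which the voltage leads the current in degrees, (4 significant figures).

8.130°

X_L = ωL = 519.4 Ω
Parallel: admittances add. Y = 1/R + 1/(jωL)
Y = (0.01348 − j0.001925) S
|Y| = 0.01361 S → |Z| = 1/|Y| = 73.45 Ω, ∠Z = −∠Y = 8.130°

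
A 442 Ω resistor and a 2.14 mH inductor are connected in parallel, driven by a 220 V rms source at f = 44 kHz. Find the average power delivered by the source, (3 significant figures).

110 W

ω = 2πf = 276500 rad/s
X_L = ωL = 592 Ω
Parallel: admittances add. Y = 1/R + 1/(jωL)
Y = (0.00226 − j0.00169) S
|Y| = 0.00282 S → |Z| = 1/|Y| = 354 Ω, ∠Z = −∠Y = 36.8°
I = V/|Z| = 621 mA
P = VI cos φ = 220 × 0.621 × cos(36.8°) = 110 W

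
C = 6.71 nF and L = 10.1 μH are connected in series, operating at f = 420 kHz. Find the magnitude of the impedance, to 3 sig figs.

29.8 Ω

ω = 2πf = 2.639e+06 rad/s
X_L = ωL = 26.7 Ω
X_C = 1/(ωC) = 56.5 Ω
Net reactance X = X_L − X_C = -29.8 Ω
Z = − j29.8 Ω
|Z| = √(0² + 29.8²) = 29.8 Ω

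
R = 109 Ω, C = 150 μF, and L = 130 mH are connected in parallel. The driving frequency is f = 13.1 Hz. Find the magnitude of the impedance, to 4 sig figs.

12.25 Ω

ω = 2πf = 82.31 rad/s
X_L = ωL = 10.70 Ω
X_C = 1/(ωC) = 80.99 Ω
Parallel: admittances add. Y = 1/R + 1/(jωL) + jωC
Y = (0.009174 − j0.08111) S
|Y| = 0.08163 S → |Z| = 1/|Y| = 12.25 Ω, ∠Z = −∠Y = 83.55°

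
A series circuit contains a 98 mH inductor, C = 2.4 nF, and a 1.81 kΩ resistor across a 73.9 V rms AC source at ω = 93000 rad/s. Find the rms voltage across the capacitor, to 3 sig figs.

X_L = ωL = 9110 Ω
X_C = 1/(ωC) = 4480 Ω
Net reactance X = X_L − X_C = 4630 Ω
Z = 1810 + j4630 Ω
|Z| = √(1810² + 4630²) = 4970 Ω
I = V/|Z| = 14.9 mA
V_C = I·|Z_C| = 0.0149 × 4480 = 66.6 V

66.6 V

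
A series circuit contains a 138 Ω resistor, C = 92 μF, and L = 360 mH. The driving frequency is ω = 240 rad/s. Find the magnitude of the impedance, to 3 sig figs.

X_L = ωL = 86.4 Ω
X_C = 1/(ωC) = 45.3 Ω
Net reactance X = X_L − X_C = 41.1 Ω
Z = 138 + j41.1 Ω
|Z| = √(138² + 41.1²) = 144 Ω

144 Ω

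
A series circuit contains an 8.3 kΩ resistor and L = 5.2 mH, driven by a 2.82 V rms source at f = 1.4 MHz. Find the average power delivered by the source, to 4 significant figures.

30.54 μW

ω = 2πf = 8.796e+06 rad/s
X_L = ωL = 45740 Ω
Z = 8300 + j45740 Ω
|Z| = √(8300² + 45740²) = 46490 Ω
∠Z = arctan(45740/8300) = 79.72°
I = V/|Z| = 60.66 μA
P = VI cos φ = 2.82 × 6.066e-05 × cos(79.72°) = 30.54 μW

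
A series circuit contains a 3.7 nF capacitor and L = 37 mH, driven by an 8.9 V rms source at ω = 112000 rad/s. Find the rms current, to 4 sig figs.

X_L = ωL = 4144 Ω
X_C = 1/(ωC) = 2413 Ω
Net reactance X = X_L − X_C = 1731 Ω
Z = j1731 Ω
|Z| = √(0² + 1731²) = 1731 Ω
I = V/|Z| = 8.9/1731 = 5.142 mA

5.142 mA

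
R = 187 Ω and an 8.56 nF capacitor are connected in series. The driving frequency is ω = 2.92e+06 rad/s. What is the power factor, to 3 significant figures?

X_C = 1/(ωC) = 40.0 Ω
Z = 187 − j40.0 Ω
|Z| = √(187² + 40.0²) = 191 Ω
∠Z = arctan(-40.0/187) = -12.1°
cos φ = cos(-12.1°) = 0.978

0.978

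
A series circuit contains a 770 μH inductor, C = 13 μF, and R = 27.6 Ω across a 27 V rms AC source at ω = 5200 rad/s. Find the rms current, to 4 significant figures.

911.1 mA

X_L = ωL = 4.004 Ω
X_C = 1/(ωC) = 14.79 Ω
Net reactance X = X_L − X_C = -10.79 Ω
Z = 27.60 − j10.79 Ω
|Z| = √(27.60² + 10.79²) = 29.63 Ω
I = V/|Z| = 27/29.63 = 911.1 mA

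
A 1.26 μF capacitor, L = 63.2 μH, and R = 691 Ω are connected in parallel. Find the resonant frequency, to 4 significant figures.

ω₀ = 1/√(LC) = 1/√(6.32e-05 × 1.26e-06) = 112100 rad/s
f₀ = ω₀/(2π) = 17.84 kHz

17.84 kHz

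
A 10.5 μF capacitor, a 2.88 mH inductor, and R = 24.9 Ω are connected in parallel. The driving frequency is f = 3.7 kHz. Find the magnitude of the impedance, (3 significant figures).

4.30 Ω

ω = 2πf = 23250 rad/s
X_L = ωL = 67.0 Ω
X_C = 1/(ωC) = 4.10 Ω
Parallel: admittances add. Y = 1/R + 1/(jωL) + jωC
Y = (0.0402 + j0.229) S
|Y| = 0.233 S → |Z| = 1/|Y| = 4.30 Ω, ∠Z = −∠Y = -80.1°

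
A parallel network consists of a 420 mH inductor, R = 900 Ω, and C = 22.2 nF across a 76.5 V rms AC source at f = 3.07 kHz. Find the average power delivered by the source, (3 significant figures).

6.50 W

ω = 2πf = 19290 rad/s
X_L = ωL = 8100 Ω
X_C = 1/(ωC) = 2340 Ω
Parallel: admittances add. Y = 1/R + 1/(jωL) + jωC
Y = (0.00111 + j0.000305) S
|Y| = 0.00115 S → |Z| = 1/|Y| = 868 Ω, ∠Z = −∠Y = -15.3°
I = V/|Z| = 88.1 mA
P = VI cos φ = 76.5 × 0.0881 × cos(-15.3°) = 6.50 W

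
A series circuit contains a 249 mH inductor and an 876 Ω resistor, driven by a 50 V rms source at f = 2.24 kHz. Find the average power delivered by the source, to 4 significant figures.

ω = 2πf = 14070 rad/s
X_L = ωL = 3505 Ω
Z = 876.0 + j3505 Ω
|Z| = √(876.0² + 3505²) = 3612 Ω
∠Z = arctan(3505/876.0) = 75.97°
I = V/|Z| = 13.84 mA
P = VI cos φ = 50 × 0.01384 × cos(75.97°) = 167.8 mW

167.8 mW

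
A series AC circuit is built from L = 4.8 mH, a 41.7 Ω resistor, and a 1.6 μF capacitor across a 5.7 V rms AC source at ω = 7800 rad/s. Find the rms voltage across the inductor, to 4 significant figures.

X_L = ωL = 37.44 Ω
X_C = 1/(ωC) = 80.13 Ω
Net reactance X = X_L − X_C = -42.69 Ω
Z = 41.70 − j42.69 Ω
|Z| = √(41.70² + 42.69²) = 59.68 Ω
I = V/|Z| = 95.52 mA
V_L = I·|Z_L| = 0.09552 × 37.44 = 3.576 V

3.576 V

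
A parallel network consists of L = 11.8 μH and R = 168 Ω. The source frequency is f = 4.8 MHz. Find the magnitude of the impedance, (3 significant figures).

ω = 2πf = 3.016e+07 rad/s
X_L = ωL = 356 Ω
Parallel: admittances add. Y = 1/R + 1/(jωL)
Y = (0.00595 − j0.00281) S
|Y| = 0.00658 S → |Z| = 1/|Y| = 152 Ω, ∠Z = −∠Y = 25.3°

152 Ω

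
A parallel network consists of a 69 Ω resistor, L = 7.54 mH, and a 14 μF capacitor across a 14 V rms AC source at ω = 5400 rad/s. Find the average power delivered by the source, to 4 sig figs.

2.841 W

X_L = ωL = 40.72 Ω
X_C = 1/(ωC) = 13.23 Ω
Parallel: admittances add. Y = 1/R + 1/(jωL) + jωC
Y = (0.01449 + j0.05104) S
|Y| = 0.05306 S → |Z| = 1/|Y| = 18.85 Ω, ∠Z = −∠Y = -74.15°
I = V/|Z| = 742.8 mA
P = VI cos φ = 14 × 0.7428 × cos(-74.15°) = 2.841 W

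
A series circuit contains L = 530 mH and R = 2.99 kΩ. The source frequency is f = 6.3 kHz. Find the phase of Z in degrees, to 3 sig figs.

81.9°

ω = 2πf = 39580 rad/s
X_L = ωL = 21000 Ω
Z = 2990 + j21000 Ω
|Z| = √(2990² + 21000²) = 21200 Ω
∠Z = arctan(21000/2990) = 81.9°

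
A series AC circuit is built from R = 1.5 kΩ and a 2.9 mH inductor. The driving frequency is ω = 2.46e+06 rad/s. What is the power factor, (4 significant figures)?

X_L = ωL = 7134 Ω
Z = 1500 + j7134 Ω
|Z| = √(1500² + 7134²) = 7290 Ω
∠Z = arctan(7134/1500) = 78.13°
cos φ = cos(78.13°) = 0.2058

0.2058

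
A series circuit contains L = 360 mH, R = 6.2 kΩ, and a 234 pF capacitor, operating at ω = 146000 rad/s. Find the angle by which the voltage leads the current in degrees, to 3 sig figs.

X_L = ωL = 52600 Ω
X_C = 1/(ωC) = 29300 Ω
Net reactance X = X_L − X_C = 23300 Ω
Z = 6200 + j23300 Ω
|Z| = √(6200² + 23300²) = 24100 Ω
∠Z = arctan(23300/6200) = 75.1°

75.1°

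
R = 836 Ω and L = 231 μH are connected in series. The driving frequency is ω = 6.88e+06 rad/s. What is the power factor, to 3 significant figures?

0.466

X_L = ωL = 1590 Ω
Z = 836 + j1590 Ω
|Z| = √(836² + 1590²) = 1800 Ω
∠Z = arctan(1590/836) = 62.3°
cos φ = cos(62.3°) = 0.466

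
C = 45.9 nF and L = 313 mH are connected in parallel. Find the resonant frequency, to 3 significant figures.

1.33 kHz

ω₀ = 1/√(LC) = 1/√(0.313 × 4.59e-08) = 8343 rad/s
f₀ = ω₀/(2π) = 1.33 kHz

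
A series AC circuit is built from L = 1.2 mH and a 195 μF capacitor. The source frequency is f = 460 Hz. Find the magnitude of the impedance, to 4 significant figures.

1.694 Ω

ω = 2πf = 2890 rad/s
X_L = ωL = 3.468 Ω
X_C = 1/(ωC) = 1.774 Ω
Net reactance X = X_L − X_C = 1.694 Ω
Z = j1.694 Ω
|Z| = √(0² + 1.694²) = 1.694 Ω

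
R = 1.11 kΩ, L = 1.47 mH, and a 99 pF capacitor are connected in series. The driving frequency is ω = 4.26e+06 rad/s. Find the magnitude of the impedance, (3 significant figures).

X_L = ωL = 6260 Ω
X_C = 1/(ωC) = 2370 Ω
Net reactance X = X_L − X_C = 3890 Ω
Z = 1110 + j3890 Ω
|Z| = √(1110² + 3890²) = 4050 Ω

4050 Ω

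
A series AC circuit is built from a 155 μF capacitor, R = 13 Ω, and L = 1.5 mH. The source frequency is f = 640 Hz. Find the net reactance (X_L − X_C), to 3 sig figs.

ω = 2πf = 4021 rad/s
X_L = ωL = 6.03 Ω
X_C = 1/(ωC) = 1.60 Ω
X = 6.03 − 1.60 = 4.43 Ω

4.43 Ω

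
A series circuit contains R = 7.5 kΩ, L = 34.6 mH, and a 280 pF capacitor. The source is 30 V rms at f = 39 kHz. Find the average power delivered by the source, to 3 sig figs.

72.3 mW

ω = 2πf = 245000 rad/s
X_L = ωL = 8480 Ω
X_C = 1/(ωC) = 14600 Ω
Net reactance X = X_L − X_C = -6100 Ω
Z = 7500 − j6100 Ω
|Z| = √(7500² + 6100²) = 9670 Ω
∠Z = arctan(-6100/7500) = -39.1°
I = V/|Z| = 3.10 mA
P = VI cos φ = 30 × 0.00310 × cos(-39.1°) = 72.3 mW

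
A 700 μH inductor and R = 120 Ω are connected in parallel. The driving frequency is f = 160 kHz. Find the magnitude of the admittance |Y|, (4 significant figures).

ω = 2πf = 1.005e+06 rad/s
X_L = ωL = 703.7 Ω
Parallel: admittances add. Y = 1/R + 1/(jωL)
Y = (0.008333 − j0.001421) S
|Y| = 0.008454 S → |Z| = 1/|Y| = 118.3 Ω, ∠Z = −∠Y = 9.677°

8.454 mS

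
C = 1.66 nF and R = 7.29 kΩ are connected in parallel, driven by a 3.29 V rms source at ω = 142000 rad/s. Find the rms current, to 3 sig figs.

X_C = 1/(ωC) = 4240 Ω
Parallel: admittances add. Y = 1/R + jωC
Y = (0.000137 + j0.000236) S
|Y| = 0.000273 S → |Z| = 1/|Y| = 3670 Ω, ∠Z = −∠Y = -59.8°
I = V/|Z| = 3.29/3670 = 897 μA

897 μA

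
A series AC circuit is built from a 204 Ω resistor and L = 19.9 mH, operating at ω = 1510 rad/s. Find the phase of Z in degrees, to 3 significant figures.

8.38°

X_L = ωL = 30.0 Ω
Z = 204 + j30.0 Ω
|Z| = √(204² + 30.0²) = 206 Ω
∠Z = arctan(30.0/204) = 8.38°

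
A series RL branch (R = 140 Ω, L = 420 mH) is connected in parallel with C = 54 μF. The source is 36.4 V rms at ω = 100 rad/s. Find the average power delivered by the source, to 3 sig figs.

8.68 W

X_L = ωL = 42.0 Ω
X_C = 1/(ωC) = 185 Ω
Branch 1 (R+jX_L): Z₁ = 140 + j42.0 Ω, |Z₁| = 146 Ω
Branch 2 (−jX_C): Z₂ = −j185 Ω
Parallel: Z = Z₁Z₂/(Z₁+Z₂), |Z| = 135 Ω, ∠Z = -27.7°
I = V/|Z| = 269 mA
P = VI cos φ = 36.4 × 0.269 × cos(-27.7°) = 8.68 W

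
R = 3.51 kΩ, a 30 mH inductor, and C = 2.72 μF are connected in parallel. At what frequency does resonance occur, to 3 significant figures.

ω₀ = 1/√(LC) = 1/√(0.03 × 2.72e-06) = 3501 rad/s
f₀ = ω₀/(2π) = 557 Hz

557 Hz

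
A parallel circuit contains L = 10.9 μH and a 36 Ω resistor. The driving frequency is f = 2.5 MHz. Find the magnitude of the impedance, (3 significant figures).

35.2 Ω

ω = 2πf = 1.571e+07 rad/s
X_L = ωL = 171 Ω
Parallel: admittances add. Y = 1/R + 1/(jωL)
Y = (0.0278 − j0.00584) S
|Y| = 0.0284 S → |Z| = 1/|Y| = 35.2 Ω, ∠Z = −∠Y = 11.9°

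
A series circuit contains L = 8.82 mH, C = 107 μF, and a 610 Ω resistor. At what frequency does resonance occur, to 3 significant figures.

ω₀ = 1/√(LC) = 1/√(0.00882 × 0.000107) = 1029 rad/s
f₀ = ω₀/(2π) = 164 Hz

164 Hz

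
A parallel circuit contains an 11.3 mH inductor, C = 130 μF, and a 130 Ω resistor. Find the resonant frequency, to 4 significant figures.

131.3 Hz

ω₀ = 1/√(LC) = 1/√(0.0113 × 0.00013) = 825.1 rad/s
f₀ = ω₀/(2π) = 131.3 Hz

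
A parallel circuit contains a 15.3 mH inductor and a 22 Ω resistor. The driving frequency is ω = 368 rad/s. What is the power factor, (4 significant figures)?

X_L = ωL = 5.630 Ω
Parallel: admittances add. Y = 1/R + 1/(jωL)
Y = (0.04545 − j0.1776) S
|Y| = 0.1833 S → |Z| = 1/|Y| = 5.455 Ω, ∠Z = −∠Y = 75.64°
cos φ = cos(75.64°) = 0.2479

0.2479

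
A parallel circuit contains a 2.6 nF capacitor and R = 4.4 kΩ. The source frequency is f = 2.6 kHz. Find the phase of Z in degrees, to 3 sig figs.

-10.6°

ω = 2πf = 16340 rad/s
X_C = 1/(ωC) = 23500 Ω
Parallel: admittances add. Y = 1/R + jωC
Y = (0.000227 + j4.25e-05) S
|Y| = 0.000231 S → |Z| = 1/|Y| = 4330 Ω, ∠Z = −∠Y = -10.6°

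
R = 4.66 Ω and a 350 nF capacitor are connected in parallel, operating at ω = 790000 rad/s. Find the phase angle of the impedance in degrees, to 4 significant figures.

-52.18°

X_C = 1/(ωC) = 3.617 Ω
Parallel: admittances add. Y = 1/R + jωC
Y = (0.2146 + j0.2765) S
|Y| = 0.3500 S → |Z| = 1/|Y| = 2.857 Ω, ∠Z = −∠Y = -52.18°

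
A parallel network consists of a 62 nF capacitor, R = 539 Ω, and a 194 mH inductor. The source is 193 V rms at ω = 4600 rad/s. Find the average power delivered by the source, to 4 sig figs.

X_L = ωL = 892.4 Ω
X_C = 1/(ωC) = 3506 Ω
Parallel: admittances add. Y = 1/R + 1/(jωL) + jωC
Y = (0.001855 − j0.0008354) S
|Y| = 0.002035 S → |Z| = 1/|Y| = 491.5 Ω, ∠Z = −∠Y = 24.24°
I = V/|Z| = 392.7 mA
P = VI cos φ = 193 × 0.3927 × cos(24.24°) = 69.11 W

69.11 W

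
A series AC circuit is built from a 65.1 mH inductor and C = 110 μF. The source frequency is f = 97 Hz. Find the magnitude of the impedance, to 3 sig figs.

ω = 2πf = 609.5 rad/s
X_L = ωL = 39.7 Ω
X_C = 1/(ωC) = 14.9 Ω
Net reactance X = X_L − X_C = 24.8 Ω
Z = j24.8 Ω
|Z| = √(0² + 24.8²) = 24.8 Ω

24.8 Ω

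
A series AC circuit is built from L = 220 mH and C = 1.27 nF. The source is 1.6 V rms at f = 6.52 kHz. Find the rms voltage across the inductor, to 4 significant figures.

1.413 V

ω = 2πf = 40970 rad/s
X_L = ωL = 9013 Ω
X_C = 1/(ωC) = 19220 Ω
Net reactance X = X_L − X_C = -10210 Ω
Z = − j10210 Ω
|Z| = √(0² + 10210²) = 10210 Ω
I = V/|Z| = 156.7 μA
V_L = I·|Z_L| = 0.0001567 × 9013 = 1.413 V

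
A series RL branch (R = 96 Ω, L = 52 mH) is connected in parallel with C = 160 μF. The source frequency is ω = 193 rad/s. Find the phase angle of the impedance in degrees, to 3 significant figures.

-70.9°

X_L = ωL = 10.0 Ω
X_C = 1/(ωC) = 32.4 Ω
Branch 1 (R+jX_L): Z₁ = 96.0 + j10.0 Ω, |Z₁| = 96.5 Ω
Branch 2 (−jX_C): Z₂ = −j32.4 Ω
Parallel: Z = Z₁Z₂/(Z₁+Z₂), |Z| = 31.7 Ω, ∠Z = -70.9°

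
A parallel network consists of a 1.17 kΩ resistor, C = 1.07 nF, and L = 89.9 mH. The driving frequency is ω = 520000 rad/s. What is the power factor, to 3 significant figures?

X_L = ωL = 46700 Ω
X_C = 1/(ωC) = 1800 Ω
Parallel: admittances add. Y = 1/R + 1/(jωL) + jωC
Y = (0.000855 + j0.000535) S
|Y| = 0.00101 S → |Z| = 1/|Y| = 992 Ω, ∠Z = −∠Y = -32.0°
cos φ = cos(-32.0°) = 0.848

0.848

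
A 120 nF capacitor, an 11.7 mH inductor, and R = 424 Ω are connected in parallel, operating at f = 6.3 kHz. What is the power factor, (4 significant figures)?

ω = 2πf = 39580 rad/s
X_L = ωL = 463.1 Ω
X_C = 1/(ωC) = 210.5 Ω
Parallel: admittances add. Y = 1/R + 1/(jωL) + jωC
Y = (0.002358 + j0.002591) S
|Y| = 0.003504 S → |Z| = 1/|Y| = 285.4 Ω, ∠Z = −∠Y = -47.69°
cos φ = cos(-47.69°) = 0.6732

0.6732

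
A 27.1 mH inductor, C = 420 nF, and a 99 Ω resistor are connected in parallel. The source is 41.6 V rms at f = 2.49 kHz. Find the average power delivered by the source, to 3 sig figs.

ω = 2πf = 15650 rad/s
X_L = ωL = 424 Ω
X_C = 1/(ωC) = 152 Ω
Parallel: admittances add. Y = 1/R + 1/(jωL) + jωC
Y = (0.0101 + j0.00421) S
|Y| = 0.0109 S → |Z| = 1/|Y| = 91.4 Ω, ∠Z = −∠Y = -22.6°
I = V/|Z| = 455 mA
P = VI cos φ = 41.6 × 0.455 × cos(-22.6°) = 17.5 W

17.5 W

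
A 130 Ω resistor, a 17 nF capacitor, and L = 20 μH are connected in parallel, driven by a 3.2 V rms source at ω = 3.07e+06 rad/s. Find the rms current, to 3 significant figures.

117 mA

X_L = ωL = 61.4 Ω
X_C = 1/(ωC) = 19.2 Ω
Parallel: admittances add. Y = 1/R + 1/(jωL) + jωC
Y = (0.00769 + j0.0359) S
|Y| = 0.0367 S → |Z| = 1/|Y| = 27.2 Ω, ∠Z = −∠Y = -77.9°
I = V/|Z| = 3.2/27.2 = 117 mA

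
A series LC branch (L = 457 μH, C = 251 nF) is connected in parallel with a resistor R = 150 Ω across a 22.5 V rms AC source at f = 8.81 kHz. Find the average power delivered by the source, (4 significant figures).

ω = 2πf = 55350 rad/s
X_L = ωL = 25.30 Ω
X_C = 1/(ωC) = 71.97 Ω
Branch 1: Z₁ = R = 150.0 Ω
Branch 2 (series LC): Z₂ = j(X_L − X_C) = −j46.68 Ω
Parallel: Z = Z₁Z₂/(Z₁+Z₂), |Z| = 44.57 Ω, ∠Z = -72.72°
I = V/|Z| = 504.8 mA
P = VI cos φ = 22.5 × 0.5048 × cos(-72.72°) = 3.375 W

3.375 W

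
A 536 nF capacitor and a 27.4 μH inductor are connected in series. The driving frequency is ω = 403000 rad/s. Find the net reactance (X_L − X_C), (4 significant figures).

X_L = ωL = 11.04 Ω
X_C = 1/(ωC) = 4.629 Ω
X = 11.04 − 4.629 = 6.413 Ω

6.413 Ω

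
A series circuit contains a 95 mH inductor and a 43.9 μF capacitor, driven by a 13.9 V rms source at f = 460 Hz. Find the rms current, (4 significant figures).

ω = 2πf = 2890 rad/s
X_L = ωL = 274.6 Ω
X_C = 1/(ωC) = 7.881 Ω
Net reactance X = X_L − X_C = 266.7 Ω
Z = j266.7 Ω
|Z| = √(0² + 266.7²) = 266.7 Ω
I = V/|Z| = 13.9/266.7 = 52.12 mA

52.12 mA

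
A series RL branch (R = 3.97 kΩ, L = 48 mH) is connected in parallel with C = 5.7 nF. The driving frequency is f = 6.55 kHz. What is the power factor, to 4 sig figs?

0.8330

ω = 2πf = 41150 rad/s
X_L = ωL = 1975 Ω
X_C = 1/(ωC) = 4263 Ω
Branch 1 (R+jX_L): Z₁ = 3970 + j1975 Ω, |Z₁| = 4434 Ω
Branch 2 (−jX_C): Z₂ = −j4263 Ω
Parallel: Z = Z₁Z₂/(Z₁+Z₂), |Z| = 4126 Ω, ∠Z = -33.60°
cos φ = cos(-33.60°) = 0.8330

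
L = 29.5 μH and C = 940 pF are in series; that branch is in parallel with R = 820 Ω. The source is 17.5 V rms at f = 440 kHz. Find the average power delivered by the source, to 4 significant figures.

373.5 mW

ω = 2πf = 2.765e+06 rad/s
X_L = ωL = 81.56 Ω
X_C = 1/(ωC) = 384.8 Ω
Branch 1: Z₁ = R = 820.0 Ω
Branch 2 (series LC): Z₂ = j(X_L − X_C) = −j303.2 Ω
Parallel: Z = Z₁Z₂/(Z₁+Z₂), |Z| = 284.4 Ω, ∠Z = -69.70°
I = V/|Z| = 61.53 mA
P = VI cos φ = 17.5 × 0.06153 × cos(-69.70°) = 373.5 mW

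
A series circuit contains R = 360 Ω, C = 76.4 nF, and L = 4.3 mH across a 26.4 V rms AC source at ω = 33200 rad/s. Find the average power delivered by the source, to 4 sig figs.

1.301 W

X_L = ωL = 142.8 Ω
X_C = 1/(ωC) = 394.2 Ω
Net reactance X = X_L − X_C = -251.5 Ω
Z = 360.0 − j251.5 Ω
|Z| = √(360.0² + 251.5²) = 439.1 Ω
∠Z = arctan(-251.5/360.0) = -34.94°
I = V/|Z| = 60.12 mA
P = VI cos φ = 26.4 × 0.06012 × cos(-34.94°) = 1.301 W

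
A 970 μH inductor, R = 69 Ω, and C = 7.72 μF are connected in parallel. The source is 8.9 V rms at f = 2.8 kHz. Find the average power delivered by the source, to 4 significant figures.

ω = 2πf = 17590 rad/s
X_L = ωL = 17.07 Ω
X_C = 1/(ωC) = 7.363 Ω
Parallel: admittances add. Y = 1/R + 1/(jωL) + jωC
Y = (0.01449 + j0.07722) S
|Y| = 0.07857 S → |Z| = 1/|Y| = 12.73 Ω, ∠Z = −∠Y = -79.37°
I = V/|Z| = 699.2 mA
P = VI cos φ = 8.9 × 0.6992 × cos(-79.37°) = 1.148 W

1.148 W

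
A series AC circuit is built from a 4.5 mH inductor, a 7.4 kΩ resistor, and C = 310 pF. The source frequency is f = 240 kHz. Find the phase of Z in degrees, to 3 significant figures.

32.1°

ω = 2πf = 1.508e+06 rad/s
X_L = ωL = 6790 Ω
X_C = 1/(ωC) = 2140 Ω
Net reactance X = X_L − X_C = 4650 Ω
Z = 7400 + j4650 Ω
|Z| = √(7400² + 4650²) = 8740 Ω
∠Z = arctan(4650/7400) = 32.1°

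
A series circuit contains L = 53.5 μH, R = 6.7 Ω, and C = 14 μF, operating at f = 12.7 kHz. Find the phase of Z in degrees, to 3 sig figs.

ω = 2πf = 79800 rad/s
X_L = ωL = 4.27 Ω
X_C = 1/(ωC) = 0.895 Ω
Net reactance X = X_L − X_C = 3.37 Ω
Z = 6.70 + j3.37 Ω
|Z| = √(6.70² + 3.37²) = 7.50 Ω
∠Z = arctan(3.37/6.70) = 26.7°

26.7°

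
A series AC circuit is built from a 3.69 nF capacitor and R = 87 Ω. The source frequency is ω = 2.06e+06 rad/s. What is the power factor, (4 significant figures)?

0.5516

X_C = 1/(ωC) = 131.6 Ω
Z = 87.00 − j131.6 Ω
|Z| = √(87.00² + 131.6²) = 157.7 Ω
∠Z = arctan(-131.6/87.00) = -56.52°
cos φ = cos(-56.52°) = 0.5516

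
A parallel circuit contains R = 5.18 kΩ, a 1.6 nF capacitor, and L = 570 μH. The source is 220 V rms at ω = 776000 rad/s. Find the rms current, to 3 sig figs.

228 mA

X_L = ωL = 442 Ω
X_C = 1/(ωC) = 805 Ω
Parallel: admittances add. Y = 1/R + 1/(jωL) + jωC
Y = (0.000193 − j0.00102) S
|Y| = 0.00104 S → |Z| = 1/|Y| = 964 Ω, ∠Z = −∠Y = 79.3°
I = V/|Z| = 220/964 = 228 mA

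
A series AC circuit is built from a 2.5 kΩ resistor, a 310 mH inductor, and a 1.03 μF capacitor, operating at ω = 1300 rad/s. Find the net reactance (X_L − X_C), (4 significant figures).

-343.8 Ω

X_L = ωL = 403.0 Ω
X_C = 1/(ωC) = 746.8 Ω
X = 403.0 − 746.8 = -343.8 Ω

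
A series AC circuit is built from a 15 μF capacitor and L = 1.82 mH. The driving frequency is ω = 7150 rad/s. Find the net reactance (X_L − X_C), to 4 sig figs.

3.689 Ω

X_L = ωL = 13.01 Ω
X_C = 1/(ωC) = 9.324 Ω
X = 13.01 − 9.324 = 3.689 Ω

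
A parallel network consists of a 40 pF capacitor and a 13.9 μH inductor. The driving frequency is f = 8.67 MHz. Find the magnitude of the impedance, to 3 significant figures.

ω = 2πf = 5.448e+07 rad/s
X_L = ωL = 757 Ω
X_C = 1/(ωC) = 459 Ω
Parallel: admittances add. Y = 1/(jωL) + jωC
Y = (0 + j0.000858) S
|Y| = 0.000858 S → |Z| = 1/|Y| = 1170 Ω, ∠Z = −∠Y = -90.0°

1170 Ω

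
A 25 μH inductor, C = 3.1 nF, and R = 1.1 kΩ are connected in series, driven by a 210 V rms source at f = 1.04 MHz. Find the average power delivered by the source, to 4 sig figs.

ω = 2πf = 6.535e+06 rad/s
X_L = ωL = 163.4 Ω
X_C = 1/(ωC) = 49.37 Ω
Net reactance X = X_L − X_C = 114.0 Ω
Z = 1100 + j114.0 Ω
|Z| = √(1100² + 114.0²) = 1106 Ω
∠Z = arctan(114.0/1100) = 5.917°
I = V/|Z| = 189.9 mA
P = VI cos φ = 210 × 0.1899 × cos(5.917°) = 39.66 W

39.66 W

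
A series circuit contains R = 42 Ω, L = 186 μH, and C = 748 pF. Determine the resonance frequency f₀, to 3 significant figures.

ω₀ = 1/√(LC) = 1/√(0.000186 × 7.48e-10) = 2.681e+06 rad/s
f₀ = ω₀/(2π) = 427 kHz

427 kHz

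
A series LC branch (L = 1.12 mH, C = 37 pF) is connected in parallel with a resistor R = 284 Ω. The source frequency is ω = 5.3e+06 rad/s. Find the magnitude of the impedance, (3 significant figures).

269 Ω

X_L = ωL = 5940 Ω
X_C = 1/(ωC) = 5100 Ω
Branch 1: Z₁ = R = 284 Ω
Branch 2 (series LC): Z₂ = j(X_L − X_C) = j837 Ω
Parallel: Z = Z₁Z₂/(Z₁+Z₂), |Z| = 269 Ω, ∠Z = 18.8°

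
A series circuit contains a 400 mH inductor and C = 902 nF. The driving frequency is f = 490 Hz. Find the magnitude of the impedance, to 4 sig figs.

ω = 2πf = 3079 rad/s
X_L = ωL = 1232 Ω
X_C = 1/(ωC) = 360.1 Ω
Net reactance X = X_L − X_C = 871.4 Ω
Z = j871.4 Ω
|Z| = √(0² + 871.4²) = 871.4 Ω

871.4 Ω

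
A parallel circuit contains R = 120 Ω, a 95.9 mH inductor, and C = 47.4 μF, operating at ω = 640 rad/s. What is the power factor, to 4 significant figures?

0.5103

X_L = ωL = 61.38 Ω
X_C = 1/(ωC) = 32.96 Ω
Parallel: admittances add. Y = 1/R + 1/(jωL) + jωC
Y = (0.008333 + j0.01404) S
|Y| = 0.01633 S → |Z| = 1/|Y| = 61.24 Ω, ∠Z = −∠Y = -59.31°
cos φ = cos(-59.31°) = 0.5103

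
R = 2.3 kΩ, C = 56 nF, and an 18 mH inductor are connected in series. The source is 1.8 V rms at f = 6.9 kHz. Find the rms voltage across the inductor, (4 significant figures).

ω = 2πf = 43350 rad/s
X_L = ωL = 780.4 Ω
X_C = 1/(ωC) = 411.9 Ω
Net reactance X = X_L − X_C = 368.5 Ω
Z = 2300 + j368.5 Ω
|Z| = √(2300² + 368.5²) = 2329 Ω
I = V/|Z| = 772.8 μA
V_L = I·|Z_L| = 0.0007728 × 780.4 = 0.6030 V

0.6030 V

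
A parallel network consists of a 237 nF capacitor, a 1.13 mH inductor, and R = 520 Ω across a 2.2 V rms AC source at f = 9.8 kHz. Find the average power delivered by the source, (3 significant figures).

9.31 mW

ω = 2πf = 61580 rad/s
X_L = ωL = 69.6 Ω
X_C = 1/(ωC) = 68.5 Ω
Parallel: admittances add. Y = 1/R + 1/(jωL) + jωC
Y = (0.00192 + j0.000221) S
|Y| = 0.00194 S → |Z| = 1/|Y| = 517 Ω, ∠Z = −∠Y = -6.57°
I = V/|Z| = 4.26 mA
P = VI cos φ = 2.2 × 0.00426 × cos(-6.57°) = 9.31 mW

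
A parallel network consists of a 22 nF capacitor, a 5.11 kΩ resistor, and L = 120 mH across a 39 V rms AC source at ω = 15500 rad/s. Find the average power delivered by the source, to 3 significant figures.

298 mW

X_L = ωL = 1860 Ω
X_C = 1/(ωC) = 2930 Ω
Parallel: admittances add. Y = 1/R + 1/(jωL) + jωC
Y = (0.000196 − j0.000197) S
|Y| = 0.000277 S → |Z| = 1/|Y| = 3600 Ω, ∠Z = −∠Y = 45.1°
I = V/|Z| = 10.8 mA
P = VI cos φ = 39 × 0.0108 × cos(45.1°) = 298 mW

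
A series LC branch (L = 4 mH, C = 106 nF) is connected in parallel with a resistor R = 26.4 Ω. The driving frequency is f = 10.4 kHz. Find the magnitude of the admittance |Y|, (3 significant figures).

38.8 mS

ω = 2πf = 65350 rad/s
X_L = ωL = 261 Ω
X_C = 1/(ωC) = 144 Ω
Branch 1: Z₁ = R = 26.4 Ω
Branch 2 (series LC): Z₂ = j(X_L − X_C) = j117 Ω
Parallel: Z = Z₁Z₂/(Z₁+Z₂), |Z| = 25.8 Ω, ∠Z = 12.7°
|Y| = 1/|Z| = 38.8 mS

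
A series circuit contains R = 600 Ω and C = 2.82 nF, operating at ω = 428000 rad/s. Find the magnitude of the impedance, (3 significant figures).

1020 Ω

X_C = 1/(ωC) = 829 Ω
Z = 600 − j829 Ω
|Z| = √(600² + 829²) = 1020 Ω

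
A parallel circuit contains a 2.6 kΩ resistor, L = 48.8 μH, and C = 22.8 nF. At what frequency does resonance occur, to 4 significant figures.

150.9 kHz

ω₀ = 1/√(LC) = 1/√(4.88e-05 × 2.28e-08) = 948000 rad/s
f₀ = ω₀/(2π) = 150.9 kHz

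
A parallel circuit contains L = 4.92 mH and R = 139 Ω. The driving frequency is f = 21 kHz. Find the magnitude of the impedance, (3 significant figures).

ω = 2πf = 131900 rad/s
X_L = ωL = 649 Ω
Parallel: admittances add. Y = 1/R + 1/(jωL)
Y = (0.00719 − j0.00154) S
|Y| = 0.00736 S → |Z| = 1/|Y| = 136 Ω, ∠Z = −∠Y = 12.1°

136 Ω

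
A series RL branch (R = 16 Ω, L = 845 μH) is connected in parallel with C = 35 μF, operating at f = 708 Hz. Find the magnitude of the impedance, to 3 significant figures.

6.51 Ω

ω = 2πf = 4448 rad/s
X_L = ωL = 3.76 Ω
X_C = 1/(ωC) = 6.42 Ω
Branch 1 (R+jX_L): Z₁ = 16.0 + j3.76 Ω, |Z₁| = 16.4 Ω
Branch 2 (−jX_C): Z₂ = −j6.42 Ω
Parallel: Z = Z₁Z₂/(Z₁+Z₂), |Z| = 6.51 Ω, ∠Z = -67.3°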